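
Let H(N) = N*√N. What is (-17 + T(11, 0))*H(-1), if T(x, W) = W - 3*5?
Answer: 32*I ≈ 32.0*I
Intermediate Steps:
T(x, W) = -15 + W (T(x, W) = W - 15 = -15 + W)
H(N) = N^(3/2)
(-17 + T(11, 0))*H(-1) = (-17 + (-15 + 0))*(-1)^(3/2) = (-17 - 15)*(-I) = -(-32)*I = 32*I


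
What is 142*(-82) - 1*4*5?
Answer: -11664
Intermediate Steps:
142*(-82) - 1*4*5 = -11644 - 4*5 = -11644 - 20 = -11664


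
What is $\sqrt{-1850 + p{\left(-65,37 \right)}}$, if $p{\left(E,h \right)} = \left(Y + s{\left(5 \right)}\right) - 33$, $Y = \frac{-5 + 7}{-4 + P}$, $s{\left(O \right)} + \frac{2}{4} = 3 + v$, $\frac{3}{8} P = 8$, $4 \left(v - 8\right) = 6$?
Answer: $\frac{i \sqrt{1264718}}{26} \approx 43.254 i$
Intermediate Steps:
$v = \frac{19}{2}$ ($v = 8 + \frac{1}{4} \cdot 6 = 8 + \frac{3}{2} = \frac{19}{2} \approx 9.5$)
$P = \frac{64}{3}$ ($P = \frac{8}{3} \cdot 8 = \frac{64}{3} \approx 21.333$)
$s{\left(O \right)} = 12$ ($s{\left(O \right)} = - \frac{1}{2} + \left(3 + \frac{19}{2}\right) = - \frac{1}{2} + \frac{25}{2} = 12$)
$Y = \frac{3}{26}$ ($Y = \frac{-5 + 7}{-4 + \frac{64}{3}} = \frac{2}{\frac{52}{3}} = 2 \cdot \frac{3}{52} = \frac{3}{26} \approx 0.11538$)
$p{\left(E,h \right)} = - \frac{543}{26}$ ($p{\left(E,h \right)} = \left(\frac{3}{26} + 12\right) - 33 = \frac{315}{26} - 33 = - \frac{543}{26}$)
$\sqrt{-1850 + p{\left(-65,37 \right)}} = \sqrt{-1850 - \frac{543}{26}} = \sqrt{- \frac{48643}{26}} = \frac{i \sqrt{1264718}}{26}$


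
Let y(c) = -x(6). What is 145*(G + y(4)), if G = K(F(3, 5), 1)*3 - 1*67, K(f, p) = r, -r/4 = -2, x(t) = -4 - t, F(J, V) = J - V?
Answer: -4785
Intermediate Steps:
r = 8 (r = -4*(-2) = 8)
K(f, p) = 8
G = -43 (G = 8*3 - 1*67 = 24 - 67 = -43)
y(c) = 10 (y(c) = -(-4 - 1*6) = -(-4 - 6) = -1*(-10) = 10)
145*(G + y(4)) = 145*(-43 + 10) = 145*(-33) = -4785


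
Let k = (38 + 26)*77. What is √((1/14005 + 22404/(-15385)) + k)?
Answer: √9148788153357568905/43093385 ≈ 70.189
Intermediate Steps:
k = 4928 (k = 64*77 = 4928)
√((1/14005 + 22404/(-15385)) + k) = √((1/14005 + 22404/(-15385)) + 4928) = √((1/14005 + 22404*(-1/15385)) + 4928) = √((1/14005 - 22404/15385) + 4928) = √(-62750527/43093385 + 4928) = √(212301450753/43093385) = √9148788153357568905/43093385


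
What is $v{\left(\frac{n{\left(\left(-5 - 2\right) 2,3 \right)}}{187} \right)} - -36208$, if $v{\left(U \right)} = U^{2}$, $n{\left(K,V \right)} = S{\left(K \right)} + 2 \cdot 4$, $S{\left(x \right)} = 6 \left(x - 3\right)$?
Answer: $\frac{1266166388}{34969} \approx 36208.0$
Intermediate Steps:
$S{\left(x \right)} = -18 + 6 x$ ($S{\left(x \right)} = 6 \left(-3 + x\right) = -18 + 6 x$)
$n{\left(K,V \right)} = -10 + 6 K$ ($n{\left(K,V \right)} = \left(-18 + 6 K\right) + 2 \cdot 4 = \left(-18 + 6 K\right) + 8 = -10 + 6 K$)
$v{\left(\frac{n{\left(\left(-5 - 2\right) 2,3 \right)}}{187} \right)} - -36208 = \left(\frac{-10 + 6 \left(-5 - 2\right) 2}{187}\right)^{2} - -36208 = \left(\left(-10 + 6 \left(\left(-7\right) 2\right)\right) \frac{1}{187}\right)^{2} + 36208 = \left(\left(-10 + 6 \left(-14\right)\right) \frac{1}{187}\right)^{2} + 36208 = \left(\left(-10 - 84\right) \frac{1}{187}\right)^{2} + 36208 = \left(\left(-94\right) \frac{1}{187}\right)^{2} + 36208 = \left(- \frac{94}{187}\right)^{2} + 36208 = \frac{8836}{34969} + 36208 = \frac{1266166388}{34969}$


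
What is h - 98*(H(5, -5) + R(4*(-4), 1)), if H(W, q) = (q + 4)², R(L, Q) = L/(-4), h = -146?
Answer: -636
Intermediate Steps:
R(L, Q) = -L/4 (R(L, Q) = L*(-¼) = -L/4)
H(W, q) = (4 + q)²
h - 98*(H(5, -5) + R(4*(-4), 1)) = -146 - 98*((4 - 5)² - (-4)) = -146 - 98*((-1)² - ¼*(-16)) = -146 - 98*(1 + 4) = -146 - 98*5 = -146 - 490 = -636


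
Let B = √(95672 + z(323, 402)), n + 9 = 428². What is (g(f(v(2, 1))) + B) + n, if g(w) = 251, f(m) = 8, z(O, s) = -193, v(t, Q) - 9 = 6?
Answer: 183426 + √95479 ≈ 1.8374e+5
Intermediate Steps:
v(t, Q) = 15 (v(t, Q) = 9 + 6 = 15)
n = 183175 (n = -9 + 428² = -9 + 183184 = 183175)
B = √95479 (B = √(95672 - 193) = √95479 ≈ 309.00)
(g(f(v(2, 1))) + B) + n = (251 + √95479) + 183175 = 183426 + √95479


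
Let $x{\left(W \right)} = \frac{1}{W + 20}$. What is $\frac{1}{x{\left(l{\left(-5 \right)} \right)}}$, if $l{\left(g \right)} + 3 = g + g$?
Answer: $7$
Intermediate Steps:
$l{\left(g \right)} = -3 + 2 g$ ($l{\left(g \right)} = -3 + \left(g + g\right) = -3 + 2 g$)
$x{\left(W \right)} = \frac{1}{20 + W}$
$\frac{1}{x{\left(l{\left(-5 \right)} \right)}} = \frac{1}{\frac{1}{20 + \left(-3 + 2 \left(-5\right)\right)}} = \frac{1}{\frac{1}{20 - 13}} = \frac{1}{\frac{1}{7}} = 7$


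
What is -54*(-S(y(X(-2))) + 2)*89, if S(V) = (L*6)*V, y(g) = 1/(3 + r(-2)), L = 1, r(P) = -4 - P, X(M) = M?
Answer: 19224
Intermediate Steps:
y(g) = 1 (y(g) = 1/(3 + (-4 - 1*(-2))) = 1/(3 + (-4 + 2)) = 1/(3 - 2) = 1/1 = 1)
S(V) = 6*V (S(V) = (1*6)*V = 6*V)
-54*(-S(y(X(-2))) + 2)*89 = -54*(-6 + 2)*89 = -54*(-4)*89 = 216*89 = 19224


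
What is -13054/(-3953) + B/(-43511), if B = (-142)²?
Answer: 488284302/171998983 ≈ 2.8389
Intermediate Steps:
B = 20164
-13054/(-3953) + B/(-43511) = -13054/(-3953) + 20164/(-43511) = -13054*(-1/3953) + 20164*(-1/43511) = 13054/3953 - 20164/43511 = 488284302/171998983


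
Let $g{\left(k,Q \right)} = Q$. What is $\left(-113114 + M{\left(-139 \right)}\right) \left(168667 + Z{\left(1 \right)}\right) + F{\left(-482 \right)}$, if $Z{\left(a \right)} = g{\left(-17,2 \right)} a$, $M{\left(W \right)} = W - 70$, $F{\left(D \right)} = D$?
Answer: $-19114077569$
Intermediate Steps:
$M{\left(W \right)} = -70 + W$
$Z{\left(a \right)} = 2 a$
$\left(-113114 + M{\left(-139 \right)}\right) \left(168667 + Z{\left(1 \right)}\right) + F{\left(-482 \right)} = \left(-113114 - 209\right) \left(168667 + 2 \cdot 1\right) - 482 = \left(-113114 - 209\right) \left(168667 + 2\right) - 482 = \left(-113323\right) 168669 - 482 = -19114077087 - 482 = -19114077569$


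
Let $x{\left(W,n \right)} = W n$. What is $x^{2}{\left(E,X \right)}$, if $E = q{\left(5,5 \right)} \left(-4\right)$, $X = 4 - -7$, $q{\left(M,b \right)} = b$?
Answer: $48400$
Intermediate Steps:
$X = 11$ ($X = 4 + 7 = 11$)
$E = -20$ ($E = 5 \left(-4\right) = -20$)
$x^{2}{\left(E,X \right)} = \left(\left(-20\right) 11\right)^{2} = \left(-220\right)^{2} = 48400$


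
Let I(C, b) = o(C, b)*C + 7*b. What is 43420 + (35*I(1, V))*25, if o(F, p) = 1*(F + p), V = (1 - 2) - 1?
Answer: 30295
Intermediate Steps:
V = -2 (V = -1 - 1 = -2)
o(F, p) = F + p
I(C, b) = 7*b + C*(C + b) (I(C, b) = (C + b)*C + 7*b = C*(C + b) + 7*b = 7*b + C*(C + b))
43420 + (35*I(1, V))*25 = 43420 + (35*(7*(-2) + 1*(1 - 2)))*25 = 43420 + (35*(-14 + 1*(-1)))*25 = 43420 + (35*(-14 - 1))*25 = 43420 + (35*(-15))*25 = 43420 - 525*25 = 43420 - 13125 = 30295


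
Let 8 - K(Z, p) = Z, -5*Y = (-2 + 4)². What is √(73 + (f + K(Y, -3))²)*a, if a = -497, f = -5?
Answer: -497*√2186/5 ≈ -4647.4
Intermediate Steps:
Y = -⅘ (Y = -(-2 + 4)²/5 = -⅕*2² = -⅕*4 = -⅘ ≈ -0.80000)
K(Z, p) = 8 - Z
√(73 + (f + K(Y, -3))²)*a = √(73 + (-5 + (8 - 1*(-⅘)))²)*(-497) = √(73 + (-5 + (8 + ⅘))²)*(-497) = √(73 + (-5 + 44/5)²)*(-497) = √(73 + (19/5)²)*(-497) = √(73 + 361/25)*(-497) = √(2186/25)*(-497) = (√2186/5)*(-497) = -497*√2186/5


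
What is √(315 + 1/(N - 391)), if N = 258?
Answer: √5571902/133 ≈ 17.748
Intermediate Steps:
√(315 + 1/(N - 391)) = √(315 + 1/(258 - 391)) = √(315 + 1/(-133)) = √(315 - 1/133) = √(41894/133) = √5571902/133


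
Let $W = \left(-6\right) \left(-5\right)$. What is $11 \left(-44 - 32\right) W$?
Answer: $-25080$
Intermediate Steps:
$W = 30$
$11 \left(-44 - 32\right) W = 11 \left(-44 - 32\right) 30 = 11 \left(-76\right) 30 = \left(-836\right) 30 = -25080$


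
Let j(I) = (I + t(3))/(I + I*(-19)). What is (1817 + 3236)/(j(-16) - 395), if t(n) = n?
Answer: -1455264/113773 ≈ -12.791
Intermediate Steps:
j(I) = -(3 + I)/(18*I) (j(I) = (I + 3)/(I + I*(-19)) = (3 + I)/(I - 19*I) = (3 + I)/((-18*I)) = (3 + I)*(-1/(18*I)) = -(3 + I)/(18*I))
(1817 + 3236)/(j(-16) - 395) = (1817 + 3236)/((1/18)*(-3 - 1*(-16))/(-16) - 395) = 5053/((1/18)*(-1/16)*(-3 + 16) - 395) = 5053/((1/18)*(-1/16)*13 - 395) = 5053/(-13/288 - 395) = 5053/(-113773/288) = 5053*(-288/113773) = -1455264/113773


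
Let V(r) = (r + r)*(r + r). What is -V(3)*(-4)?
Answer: 144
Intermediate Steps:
V(r) = 4*r**2 (V(r) = (2*r)*(2*r) = 4*r**2)
-V(3)*(-4) = -4*3**2*(-4) = -4*9*(-4) = -36*(-4) = -1*(-144) = 144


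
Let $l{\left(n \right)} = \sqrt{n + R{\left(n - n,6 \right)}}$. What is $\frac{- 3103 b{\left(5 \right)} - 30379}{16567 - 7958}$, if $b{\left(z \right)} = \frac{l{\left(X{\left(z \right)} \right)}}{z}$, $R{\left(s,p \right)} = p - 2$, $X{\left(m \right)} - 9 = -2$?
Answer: $- \frac{30379}{8609} - \frac{3103 \sqrt{11}}{43045} \approx -3.7678$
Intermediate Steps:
$X{\left(m \right)} = 7$ ($X{\left(m \right)} = 9 - 2 = 7$)
$R{\left(s,p \right)} = -2 + p$
$l{\left(n \right)} = \sqrt{4 + n}$ ($l{\left(n \right)} = \sqrt{n + \left(-2 + 6\right)} = \sqrt{n + 4} = \sqrt{4 + n}$)
$b{\left(z \right)} = \frac{\sqrt{11}}{z}$ ($b{\left(z \right)} = \frac{\sqrt{4 + 7}}{z} = \frac{\sqrt{11}}{z}$)
$\frac{- 3103 b{\left(5 \right)} - 30379}{16567 - 7958} = \frac{- 3103 \frac{\sqrt{11}}{5} - 30379}{16567 - 7958} = \frac{- 3103 \sqrt{11} \cdot \frac{1}{5} - 30379}{8609} = \left(- 3103 \frac{\sqrt{11}}{5} - 30379\right) \frac{1}{8609} = \left(- \frac{3103 \sqrt{11}}{5} - 30379\right) \frac{1}{8609} = \left(-30379 - \frac{3103 \sqrt{11}}{5}\right) \frac{1}{8609} = - \frac{30379}{8609} - \frac{3103 \sqrt{11}}{43045}$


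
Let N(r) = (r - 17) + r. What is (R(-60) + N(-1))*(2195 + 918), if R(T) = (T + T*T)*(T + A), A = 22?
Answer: -418819907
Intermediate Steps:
N(r) = -17 + 2*r (N(r) = (-17 + r) + r = -17 + 2*r)
R(T) = (22 + T)*(T + T**2) (R(T) = (T + T*T)*(T + 22) = (T + T**2)*(22 + T) = (22 + T)*(T + T**2))
(R(-60) + N(-1))*(2195 + 918) = (-60*(22 + (-60)**2 + 23*(-60)) + (-17 + 2*(-1)))*(2195 + 918) = (-60*(22 + 3600 - 1380) + (-17 - 2))*3113 = (-60*2242 - 19)*3113 = (-134520 - 19)*3113 = -134539*3113 = -418819907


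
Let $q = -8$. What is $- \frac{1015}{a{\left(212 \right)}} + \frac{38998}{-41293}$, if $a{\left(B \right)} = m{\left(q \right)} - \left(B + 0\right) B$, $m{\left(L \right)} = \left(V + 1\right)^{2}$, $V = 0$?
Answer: $- \frac{100633807}{109166547} \approx -0.92184$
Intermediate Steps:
$m{\left(L \right)} = 1$ ($m{\left(L \right)} = \left(0 + 1\right)^{2} = 1^{2} = 1$)
$a{\left(B \right)} = 1 - B^{2}$ ($a{\left(B \right)} = 1 - \left(B + 0\right) B = 1 - B B = 1 - B^{2}$)
$- \frac{1015}{a{\left(212 \right)}} + \frac{38998}{-41293} = - \frac{1015}{1 - 212^{2}} + \frac{38998}{-41293} = - \frac{1015}{1 - 44944} + 38998 \left(- \frac{1}{41293}\right) = - \frac{1015}{1 - 44944} - \frac{2294}{2429} = - \frac{1015}{-44943} - \frac{2294}{2429} = \left(-1015\right) \left(- \frac{1}{44943}\right) - \frac{2294}{2429} = \frac{1015}{44943} - \frac{2294}{2429} = - \frac{100633807}{109166547}$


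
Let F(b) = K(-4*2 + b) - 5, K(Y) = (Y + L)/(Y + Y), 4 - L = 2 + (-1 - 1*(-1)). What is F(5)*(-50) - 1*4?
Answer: 713/3 ≈ 237.67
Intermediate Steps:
L = 2 (L = 4 - (2 + (-1 - 1*(-1))) = 4 - (2 + (-1 + 1)) = 4 - (2 + 0) = 4 - 1*2 = 4 - 2 = 2)
K(Y) = (2 + Y)/(2*Y) (K(Y) = (Y + 2)/(Y + Y) = (2 + Y)/((2*Y)) = (2 + Y)*(1/(2*Y)) = (2 + Y)/(2*Y))
F(b) = -5 + (-6 + b)/(2*(-8 + b)) (F(b) = (2 + (-4*2 + b))/(2*(-4*2 + b)) - 5 = (2 + (-8 + b))/(2*(-8 + b)) - 5 = (-6 + b)/(2*(-8 + b)) - 5 = -5 + (-6 + b)/(2*(-8 + b)))
F(5)*(-50) - 1*4 = ((74 - 9*5)/(2*(-8 + 5)))*(-50) - 1*4 = ((½)*(74 - 45)/(-3))*(-50) - 4 = ((½)*(-⅓)*29)*(-50) - 4 = -29/6*(-50) - 4 = 725/3 - 4 = 713/3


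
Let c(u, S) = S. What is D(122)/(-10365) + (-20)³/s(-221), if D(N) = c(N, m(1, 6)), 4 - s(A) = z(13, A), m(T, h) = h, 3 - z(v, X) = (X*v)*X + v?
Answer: -28909894/2193741885 ≈ -0.013178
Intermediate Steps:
z(v, X) = 3 - v - v*X² (z(v, X) = 3 - ((X*v)*X + v) = 3 - (v*X² + v) = 3 - (v + v*X²) = 3 + (-v - v*X²) = 3 - v - v*X²)
s(A) = 14 + 13*A² (s(A) = 4 - (3 - 1*13 - 1*13*A²) = 4 - (3 - 13 - 13*A²) = 4 - (-10 - 13*A²) = 4 + (10 + 13*A²) = 14 + 13*A²)
D(N) = 6
D(122)/(-10365) + (-20)³/s(-221) = 6/(-10365) + (-20)³/(14 + 13*(-221)²) = 6*(-1/10365) - 8000/(14 + 13*48841) = -2/3455 - 8000/(14 + 634933) = -2/3455 - 8000/634947 = -28909894/2193741885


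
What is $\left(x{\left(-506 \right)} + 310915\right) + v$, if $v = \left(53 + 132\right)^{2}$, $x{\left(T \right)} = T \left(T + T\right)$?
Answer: $857212$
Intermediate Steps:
$x{\left(T \right)} = 2 T^{2}$ ($x{\left(T \right)} = T 2 T = 2 T^{2}$)
$v = 34225$ ($v = 185^{2} = 34225$)
$\left(x{\left(-506 \right)} + 310915\right) + v = \left(2 \left(-506\right)^{2} + 310915\right) + 34225 = \left(2 \cdot 256036 + 310915\right) + 34225 = \left(512072 + 310915\right) + 34225 = 822987 + 34225 = 857212$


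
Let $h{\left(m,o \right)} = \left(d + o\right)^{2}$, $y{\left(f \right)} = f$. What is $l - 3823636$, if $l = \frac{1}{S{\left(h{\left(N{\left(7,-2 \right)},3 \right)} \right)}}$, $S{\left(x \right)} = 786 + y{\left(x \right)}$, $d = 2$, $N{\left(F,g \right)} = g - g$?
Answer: $- \frac{3100968795}{811} \approx -3.8236 \cdot 10^{6}$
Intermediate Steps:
$N{\left(F,g \right)} = 0$
$h{\left(m,o \right)} = \left(2 + o\right)^{2}$
$S{\left(x \right)} = 786 + x$
$l = \frac{1}{811}$ ($l = \frac{1}{786 + \left(2 + 3\right)^{2}} = \frac{1}{786 + 5^{2}} = \frac{1}{786 + 25} = \frac{1}{811} \approx 0.001233$)
$l - 3823636 = \frac{1}{811} - 3823636 = - \frac{3100968795}{811}$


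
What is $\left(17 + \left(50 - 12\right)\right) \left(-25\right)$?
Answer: $-1375$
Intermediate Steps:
$\left(17 + \left(50 - 12\right)\right) \left(-25\right) = \left(17 + 38\right) \left(-25\right) = 55 \left(-25\right) = -1375$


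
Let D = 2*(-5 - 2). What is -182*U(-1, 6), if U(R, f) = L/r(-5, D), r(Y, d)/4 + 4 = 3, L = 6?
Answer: 273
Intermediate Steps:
D = -14 (D = 2*(-7) = -14)
r(Y, d) = -4 (r(Y, d) = -16 + 4*3 = -16 + 12 = -4)
U(R, f) = -3/2 (U(R, f) = 6/(-4) = 6*(-1/4) = -3/2)
-182*U(-1, 6) = -182*(-3/2) = 273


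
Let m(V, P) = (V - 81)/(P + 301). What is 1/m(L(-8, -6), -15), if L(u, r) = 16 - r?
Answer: -286/59 ≈ -4.8475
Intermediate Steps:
m(V, P) = (-81 + V)/(301 + P)
1/m(L(-8, -6), -15) = 1/((-81 + (16 - 1*(-6)))/(301 - 15)) = 1/((-81 + (16 + 6))/286) = 1/((-81 + 22)/286) = 1/((1/286)*(-59)) = 1/(-59/286) = -286/59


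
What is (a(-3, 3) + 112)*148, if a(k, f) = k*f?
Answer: 15244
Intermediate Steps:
a(k, f) = f*k
(a(-3, 3) + 112)*148 = (3*(-3) + 112)*148 = (-9 + 112)*148 = 103*148 = 15244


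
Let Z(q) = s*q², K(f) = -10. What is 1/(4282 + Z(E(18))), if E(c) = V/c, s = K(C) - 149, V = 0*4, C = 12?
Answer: 1/4282 ≈ 0.00023354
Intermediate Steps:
V = 0
s = -159 (s = -10 - 149 = -159)
E(c) = 0 (E(c) = 0/c = 0)
Z(q) = -159*q²
1/(4282 + Z(E(18))) = 1/(4282 - 159*0²) = 1/(4282 - 159*0) = 1/(4282 + 0) = 1/4282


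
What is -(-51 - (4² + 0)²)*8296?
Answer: 2546872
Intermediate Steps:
-(-51 - (4² + 0)²)*8296 = -(-51 - (16 + 0)²)*8296 = -(-51 - 1*16²)*8296 = -(-51 - 1*256)*8296 = -(-51 - 256)*8296 = -(-307)*8296 = -1*(-2546872) = 2546872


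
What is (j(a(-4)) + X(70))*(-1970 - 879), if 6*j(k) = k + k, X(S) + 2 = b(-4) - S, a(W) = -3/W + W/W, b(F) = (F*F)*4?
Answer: 253561/12 ≈ 21130.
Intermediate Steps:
b(F) = 4*F² (b(F) = F²*4 = 4*F²)
a(W) = 1 - 3/W (a(W) = -3/W + 1 = 1 - 3/W)
X(S) = 62 - S (X(S) = -2 + (4*(-4)² - S) = -2 + (4*16 - S) = -2 + (64 - S) = 62 - S)
j(k) = k/3 (j(k) = (k + k)/6 = (2*k)/6 = k/3)
(j(a(-4)) + X(70))*(-1970 - 879) = (((-3 - 4)/(-4))/3 + (62 - 1*70))*(-1970 - 879) = ((-¼*(-7))/3 + (62 - 70))*(-2849) = ((⅓)*(7/4) - 8)*(-2849) = (7/12 - 8)*(-2849) = -89/12*(-2849) = 253561/12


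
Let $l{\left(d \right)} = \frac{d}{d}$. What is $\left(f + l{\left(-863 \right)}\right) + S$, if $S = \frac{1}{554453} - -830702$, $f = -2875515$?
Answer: $- \frac{1133752147835}{554453} \approx -2.0448 \cdot 10^{6}$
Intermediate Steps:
$l{\left(d \right)} = 1$
$S = \frac{460585216007}{554453}$ ($S = \frac{1}{554453} + 830702 = \frac{460585216007}{554453} \approx 8.307 \cdot 10^{5}$)
$\left(f + l{\left(-863 \right)}\right) + S = \left(-2875515 + 1\right) + \frac{460585216007}{554453} = -2875514 + \frac{460585216007}{554453} = - \frac{1133752147835}{554453}$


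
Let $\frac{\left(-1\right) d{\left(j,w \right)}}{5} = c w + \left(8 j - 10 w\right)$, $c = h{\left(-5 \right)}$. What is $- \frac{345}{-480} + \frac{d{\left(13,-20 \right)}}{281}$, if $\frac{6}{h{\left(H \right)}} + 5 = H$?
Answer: $- \frac{44097}{8992} \approx -4.904$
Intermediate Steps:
$h{\left(H \right)} = \frac{6}{-5 + H}$
$c = - \frac{3}{5}$ ($c = \frac{6}{-5 - 5} = \frac{6}{-10} = 6 \left(- \frac{1}{10}\right) = - \frac{3}{5} \approx -0.6$)
$d{\left(j,w \right)} = - 40 j + 53 w$ ($d{\left(j,w \right)} = - 5 \left(- \frac{3 w}{5} + \left(8 j - 10 w\right)\right) = - 5 \left(- \frac{3 w}{5} + \left(- 10 w + 8 j\right)\right) = - 5 \left(8 j - \frac{53 w}{5}\right) = - 40 j + 53 w$)
$- \frac{345}{-480} + \frac{d{\left(13,-20 \right)}}{281} = - \frac{345}{-480} + \frac{\left(-40\right) 13 + 53 \left(-20\right)}{281} = \left(-345\right) \left(- \frac{1}{480}\right) + \left(-520 - 1060\right) \frac{1}{281} = \frac{23}{32} - \frac{1580}{281} = - \frac{44097}{8992}$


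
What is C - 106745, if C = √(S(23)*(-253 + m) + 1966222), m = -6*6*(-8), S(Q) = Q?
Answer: -106745 + √1967027 ≈ -1.0534e+5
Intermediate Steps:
m = 288 (m = -36*(-8) = 288)
C = √1967027 (C = √(23*(-253 + 288) + 1966222) = √(23*35 + 1966222) = √(805 + 1966222) = √1967027 ≈ 1402.5)
C - 106745 = √1967027 - 106745 = -106745 + √1967027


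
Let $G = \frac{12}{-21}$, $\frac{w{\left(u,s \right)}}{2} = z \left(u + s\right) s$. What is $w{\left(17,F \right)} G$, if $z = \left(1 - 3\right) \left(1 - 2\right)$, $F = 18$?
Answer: $-1440$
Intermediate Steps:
$z = 2$ ($z = \left(-2\right) \left(-1\right) = 2$)
$w{\left(u,s \right)} = 2 s \left(2 s + 2 u\right)$ ($w{\left(u,s \right)} = 2 \cdot 2 \left(u + s\right) s = 2 \cdot 2 \left(s + u\right) s = 2 \left(2 s + 2 u\right) s = 2 s \left(2 s + 2 u\right)$)
$G = - \frac{4}{7}$ ($G = 12 \left(- \frac{1}{21}\right) = - \frac{4}{7} \approx -0.57143$)
$w{\left(17,F \right)} G = 4 \cdot 18 \left(18 + 17\right) \left(- \frac{4}{7}\right) = 4 \cdot 18 \cdot 35 \left(- \frac{4}{7}\right) = 2520 \left(- \frac{4}{7}\right) = -1440$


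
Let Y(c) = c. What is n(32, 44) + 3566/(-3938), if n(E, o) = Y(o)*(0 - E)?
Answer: -2774135/1969 ≈ -1408.9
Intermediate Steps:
n(E, o) = -E*o (n(E, o) = o*(0 - E) = o*(-E) = -E*o)
n(32, 44) + 3566/(-3938) = -1*32*44 + 3566/(-3938) = -1408 + 3566*(-1/3938) = -1408 - 1783/1969 = -2774135/1969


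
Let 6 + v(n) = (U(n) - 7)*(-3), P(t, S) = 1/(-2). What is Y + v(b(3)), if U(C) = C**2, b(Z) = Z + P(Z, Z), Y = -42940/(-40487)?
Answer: -435545/161948 ≈ -2.6894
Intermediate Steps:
P(t, S) = -1/2
Y = 42940/40487 (Y = -42940*(-1/40487) = 42940/40487 ≈ 1.0606)
b(Z) = -1/2 + Z (b(Z) = Z - 1/2 = -1/2 + Z)
v(n) = 15 - 3*n**2 (v(n) = -6 + (n**2 - 7)*(-3) = -6 + (-7 + n**2)*(-3) = -6 + (21 - 3*n**2) = 15 - 3*n**2)
Y + v(b(3)) = 42940/40487 + (15 - 3*(-1/2 + 3)**2) = 42940/40487 + (15 - 3*(5/2)**2) = 42940/40487 + (15 - 3*25/4) = 42940/40487 + (15 - 75/4) = 42940/40487 - 15/4 = -435545/161948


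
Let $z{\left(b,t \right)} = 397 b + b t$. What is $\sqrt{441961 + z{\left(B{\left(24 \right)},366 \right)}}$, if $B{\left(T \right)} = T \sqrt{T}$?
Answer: $\sqrt{441961 + 36624 \sqrt{6}} \approx 729.16$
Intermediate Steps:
$B{\left(T \right)} = T^{\frac{3}{2}}$
$\sqrt{441961 + z{\left(B{\left(24 \right)},366 \right)}} = \sqrt{441961 + 24^{\frac{3}{2}} \left(397 + 366\right)} = \sqrt{441961 + 48 \sqrt{6} \cdot 763} = \sqrt{441961 + 36624 \sqrt{6}}$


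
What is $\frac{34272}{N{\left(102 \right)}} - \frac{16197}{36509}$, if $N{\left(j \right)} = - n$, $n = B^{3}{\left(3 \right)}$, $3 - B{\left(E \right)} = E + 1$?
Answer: $\frac{1251220251}{36509} \approx 34272.0$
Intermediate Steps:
$B{\left(E \right)} = 2 - E$ ($B{\left(E \right)} = 3 - \left(E + 1\right) = 3 - \left(1 + E\right) = 2 - E$)
$n = -1$ ($n = \left(2 - 3\right)^{3} = \left(-1\right)^{3} = -1$)
$N{\left(j \right)} = 1$ ($N{\left(j \right)} = \left(-1\right) \left(-1\right) = 1$)
$\frac{34272}{N{\left(102 \right)}} - \frac{16197}{36509} = \frac{34272}{1} - \frac{16197}{36509} = 34272 \cdot 1 - \frac{16197}{36509} = 34272 - \frac{16197}{36509} = \frac{1251220251}{36509}$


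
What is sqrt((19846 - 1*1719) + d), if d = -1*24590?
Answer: I*sqrt(6463) ≈ 80.393*I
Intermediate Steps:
d = -24590
sqrt((19846 - 1*1719) + d) = sqrt((19846 - 1*1719) - 24590) = sqrt((19846 - 1719) - 24590) = sqrt(18127 - 24590) = sqrt(-6463) = I*sqrt(6463)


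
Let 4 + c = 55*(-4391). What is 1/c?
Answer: -1/241509 ≈ -4.1406e-6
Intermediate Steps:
c = -241509 (c = -4 + 55*(-4391) = -4 - 241505 = -241509)
1/c = 1/(-241509) = -1/241509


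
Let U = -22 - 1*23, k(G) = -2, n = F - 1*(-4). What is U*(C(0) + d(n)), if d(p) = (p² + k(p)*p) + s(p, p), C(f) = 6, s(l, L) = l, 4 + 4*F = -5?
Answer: -5265/16 ≈ -329.06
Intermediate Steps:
F = -9/4 (F = -1 + (¼)*(-5) = -1 - 5/4 = -9/4 ≈ -2.2500)
n = 7/4 (n = -9/4 - 1*(-4) = -9/4 + 4 = 7/4 ≈ 1.7500)
d(p) = p² - p (d(p) = (p² - 2*p) + p = p² - p)
U = -45 (U = -22 - 23 = -45)
U*(C(0) + d(n)) = -45*(6 + 7*(-1 + 7/4)/4) = -45*(6 + (7/4)*(¾)) = -45*(6 + 21/16) = -45*117/16 = -5265/16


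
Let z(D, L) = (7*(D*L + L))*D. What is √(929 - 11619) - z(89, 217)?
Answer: -12167190 + I*√10690 ≈ -1.2167e+7 + 103.39*I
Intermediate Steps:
z(D, L) = D*(7*L + 7*D*L) (z(D, L) = (7*(L + D*L))*D = (7*L + 7*D*L)*D = D*(7*L + 7*D*L))
√(929 - 11619) - z(89, 217) = √(929 - 11619) - 7*89*217*(1 + 89) = √(-10690) - 7*89*217*90 = I*√10690 - 1*12167190 = I*√10690 - 12167190 = -12167190 + I*√10690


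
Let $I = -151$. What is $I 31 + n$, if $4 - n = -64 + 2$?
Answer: $-4615$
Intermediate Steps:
$n = 66$ ($n = 4 - \left(-64 + 2\right) = 4 - -62 = 4 + 62 = 66$)
$I 31 + n = \left(-151\right) 31 + 66 = -4681 + 66 = -4615$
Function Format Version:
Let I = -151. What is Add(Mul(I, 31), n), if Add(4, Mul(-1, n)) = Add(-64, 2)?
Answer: -4615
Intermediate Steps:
n = 66 (n = Add(4, Mul(-1, Add(-64, 2))) = Add(4, Mul(-1, -62)) = Add(4, 62) = 66)
Add(Mul(I, 31), n) = Add(Mul(-151, 31), 66) = Add(-4681, 66) = -4615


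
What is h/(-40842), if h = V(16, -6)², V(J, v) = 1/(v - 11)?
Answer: -1/11803338 ≈ -8.4722e-8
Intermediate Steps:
V(J, v) = 1/(-11 + v)
h = 1/289 (h = (1/(-11 - 6))² = (1/(-17))² = (-1/17)² = 1/289 ≈ 0.0034602)
h/(-40842) = (1/289)/(-40842) = (1/289)*(-1/40842) = -1/11803338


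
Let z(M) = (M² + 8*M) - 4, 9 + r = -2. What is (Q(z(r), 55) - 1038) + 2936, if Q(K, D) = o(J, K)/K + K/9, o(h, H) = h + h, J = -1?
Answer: 496201/261 ≈ 1901.2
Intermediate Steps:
r = -11 (r = -9 - 2 = -11)
o(h, H) = 2*h
z(M) = -4 + M² + 8*M
Q(K, D) = -2/K + K/9 (Q(K, D) = (2*(-1))/K + K/9 = -2/K + K*(⅑) = -2/K + K/9)
(Q(z(r), 55) - 1038) + 2936 = ((-2/(-4 + (-11)² + 8*(-11)) + (-4 + (-11)² + 8*(-11))/9) - 1038) + 2936 = ((-2/(-4 + 121 - 88) + (-4 + 121 - 88)/9) - 1038) + 2936 = ((-2/29 + (⅑)*29) - 1038) + 2936 = ((-2*1/29 + 29/9) - 1038) + 2936 = ((-2/29 + 29/9) - 1038) + 2936 = (823/261 - 1038) + 2936 = -270095/261 + 2936 = 496201/261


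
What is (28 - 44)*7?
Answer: -112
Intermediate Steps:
(28 - 44)*7 = -16*7 = -112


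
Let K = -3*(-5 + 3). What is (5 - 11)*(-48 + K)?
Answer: 252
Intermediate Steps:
K = 6 (K = -3*(-2) = 6)
(5 - 11)*(-48 + K) = (5 - 11)*(-48 + 6) = -6*(-42) = 252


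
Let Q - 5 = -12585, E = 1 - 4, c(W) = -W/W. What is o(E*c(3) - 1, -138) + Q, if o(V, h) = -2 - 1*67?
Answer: -12649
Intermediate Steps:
c(W) = -1 (c(W) = -1*1 = -1)
E = -3
Q = -12580 (Q = 5 - 12585 = -12580)
o(V, h) = -69 (o(V, h) = -2 - 67 = -69)
o(E*c(3) - 1, -138) + Q = -69 - 12580 = -12649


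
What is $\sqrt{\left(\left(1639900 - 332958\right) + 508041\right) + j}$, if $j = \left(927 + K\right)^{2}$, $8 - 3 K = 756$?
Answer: $\frac{4 \sqrt{1279246}}{3} \approx 1508.1$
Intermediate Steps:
$K = - \frac{748}{3}$ ($K = \frac{8}{3} - 252 = - \frac{748}{3} \approx -249.33$)
$j = \frac{4133089}{9}$ ($j = \left(927 - \frac{748}{3}\right)^{2} = \left(\frac{2033}{3}\right)^{2} = \frac{4133089}{9} \approx 4.5923 \cdot 10^{5}$)
$\sqrt{\left(\left(1639900 - 332958\right) + 508041\right) + j} = \sqrt{\left(\left(1639900 - 332958\right) + 508041\right) + \frac{4133089}{9}} = \sqrt{\left(1306942 + 508041\right) + \frac{4133089}{9}} = \sqrt{1814983 + \frac{4133089}{9}} = \sqrt{\frac{20467936}{9}} = \frac{4 \sqrt{1279246}}{3}$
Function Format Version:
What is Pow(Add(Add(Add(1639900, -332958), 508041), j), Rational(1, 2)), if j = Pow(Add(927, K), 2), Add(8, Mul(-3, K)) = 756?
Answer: Mul(Rational(4, 3), Pow(1279246, Rational(1, 2))) ≈ 1508.1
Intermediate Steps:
K = Rational(-748, 3) (K = Add(Rational(8, 3), Mul(Rational(-1, 3), 756)) = Add(Rational(8, 3), -252) = Rational(-748, 3) ≈ -249.33)
j = Rational(4133089, 9) (j = Pow(Add(927, Rational(-748, 3)), 2) = Pow(Rational(2033, 3), 2) = Rational(4133089, 9) ≈ 4.5923e+5)
Pow(Add(Add(Add(1639900, -332958), 508041), j), Rational(1, 2)) = Pow(Add(Add(Add(1639900, -332958), 508041), Rational(4133089, 9)), Rational(1, 2)) = Pow(Add(Add(1306942, 508041), Rational(4133089, 9)), Rational(1, 2)) = Pow(Add(1814983, Rational(4133089, 9)), Rational(1, 2)) = Pow(Rational(20467936, 9), Rational(1, 2)) = Mul(Rational(4, 3), Pow(1279246, Rational(1, 2)))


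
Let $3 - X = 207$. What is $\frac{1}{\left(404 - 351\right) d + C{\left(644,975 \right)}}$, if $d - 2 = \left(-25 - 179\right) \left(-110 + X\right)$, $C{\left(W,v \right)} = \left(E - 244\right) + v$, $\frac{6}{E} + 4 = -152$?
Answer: $\frac{26}{88290929} \approx 2.9448 \cdot 10^{-7}$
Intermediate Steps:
$E = - \frac{1}{26}$ ($E = \frac{6}{-4 - 152} = \frac{6}{-156} = 6 \left(- \frac{1}{156}\right) = - \frac{1}{26} \approx -0.038462$)
$X = -204$ ($X = 3 - 207 = -204$)
$C{\left(W,v \right)} = - \frac{6345}{26} + v$ ($C{\left(W,v \right)} = \left(- \frac{1}{26} - 244\right) + v = - \frac{6345}{26} + v$)
$d = 64058$ ($d = 2 + \left(-25 - 179\right) \left(-110 - 204\right) = 2 - -64056 = 2 + 64056 = 64058$)
$\frac{1}{\left(404 - 351\right) d + C{\left(644,975 \right)}} = \frac{1}{\left(404 - 351\right) 64058 + \left(- \frac{6345}{26} + 975\right)} = \frac{1}{53 \cdot 64058 + \frac{19005}{26}} = \frac{1}{3395074 + \frac{19005}{26}} = \frac{1}{\frac{88290929}{26}} = \frac{26}{88290929}$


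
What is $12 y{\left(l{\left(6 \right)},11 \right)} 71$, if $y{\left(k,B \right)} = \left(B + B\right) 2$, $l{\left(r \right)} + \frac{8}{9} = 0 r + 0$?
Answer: $37488$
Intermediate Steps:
$l{\left(r \right)} = - \frac{8}{9}$ ($l{\left(r \right)} = - \frac{8}{9} + \left(0 r + 0\right) = - \frac{8}{9} + \left(0 + 0\right) = - \frac{8}{9} + 0 = - \frac{8}{9}$)
$y{\left(k,B \right)} = 4 B$ ($y{\left(k,B \right)} = 2 B 2 = 4 B$)
$12 y{\left(l{\left(6 \right)},11 \right)} 71 = 12 \cdot 4 \cdot 11 \cdot 71 = 12 \cdot 44 \cdot 71 = 528 \cdot 71 = 37488$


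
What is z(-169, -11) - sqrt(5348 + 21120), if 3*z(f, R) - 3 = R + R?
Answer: -19/3 - 2*sqrt(6617) ≈ -169.02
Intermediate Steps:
z(f, R) = 1 + 2*R/3 (z(f, R) = 1 + (R + R)/3 = 1 + (2*R)/3 = 1 + 2*R/3)
z(-169, -11) - sqrt(5348 + 21120) = (1 + (2/3)*(-11)) - sqrt(5348 + 21120) = (1 - 22/3) - sqrt(26468) = -19/3 - 2*sqrt(6617)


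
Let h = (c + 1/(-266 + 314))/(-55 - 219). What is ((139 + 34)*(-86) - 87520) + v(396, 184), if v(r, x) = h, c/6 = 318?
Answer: -1346830081/13152 ≈ -1.0241e+5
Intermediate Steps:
c = 1908 (c = 6*318 = 1908)
h = -91585/13152 (h = (1908 + 1/(-266 + 314))/(-55 - 219) = (1908 + 1/48)/(-274) = (1908 + 1/48)*(-1/274) = (91585/48)*(-1/274) = -91585/13152 ≈ -6.9636)
v(r, x) = -91585/13152
((139 + 34)*(-86) - 87520) + v(396, 184) = ((139 + 34)*(-86) - 87520) - 91585/13152 = (173*(-86) - 87520) - 91585/13152 = (-14878 - 87520) - 91585/13152 = -102398 - 91585/13152 = -1346830081/13152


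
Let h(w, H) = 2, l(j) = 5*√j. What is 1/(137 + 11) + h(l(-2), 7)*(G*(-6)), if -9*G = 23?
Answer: 13619/444 ≈ 30.673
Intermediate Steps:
G = -23/9 (G = -⅑*23 = -23/9 ≈ -2.5556)
1/(137 + 11) + h(l(-2), 7)*(G*(-6)) = 1/(137 + 11) + 2*(-23/9*(-6)) = 1/148 + 2*(46/3) = 1/148 + 92/3 = 13619/444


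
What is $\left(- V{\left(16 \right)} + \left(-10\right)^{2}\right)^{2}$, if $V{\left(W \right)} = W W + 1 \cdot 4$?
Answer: $25600$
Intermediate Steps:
$V{\left(W \right)} = 4 + W^{2}$ ($V{\left(W \right)} = W^{2} + 4 = 4 + W^{2}$)
$\left(- V{\left(16 \right)} + \left(-10\right)^{2}\right)^{2} = \left(- (4 + 16^{2}) + \left(-10\right)^{2}\right)^{2} = \left(- (4 + 256) + 100\right)^{2} = \left(\left(-1\right) 260 + 100\right)^{2} = \left(-260 + 100\right)^{2} = \left(-160\right)^{2} = 25600$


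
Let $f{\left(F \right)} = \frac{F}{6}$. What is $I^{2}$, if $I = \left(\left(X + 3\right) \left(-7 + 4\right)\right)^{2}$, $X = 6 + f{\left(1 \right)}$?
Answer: $\frac{9150625}{16} \approx 5.7191 \cdot 10^{5}$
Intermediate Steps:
$f{\left(F \right)} = \frac{F}{6}$ ($f{\left(F \right)} = F \frac{1}{6} = \frac{F}{6}$)
$X = \frac{37}{6}$ ($X = 6 + \frac{1}{6} \cdot 1 = 6 + \frac{1}{6} = \frac{37}{6} \approx 6.1667$)
$I = \frac{3025}{4}$ ($I = \left(\left(\frac{37}{6} + 3\right) \left(-7 + 4\right)\right)^{2} = \left(\frac{55}{6} \left(-3\right)\right)^{2} = \left(- \frac{55}{2}\right)^{2} = \frac{3025}{4} \approx 756.25$)
$I^{2} = \left(\frac{3025}{4}\right)^{2} = \frac{9150625}{16}$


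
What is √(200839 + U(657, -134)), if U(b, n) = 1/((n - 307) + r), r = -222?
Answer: 4*√5517662358/663 ≈ 448.15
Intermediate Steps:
U(b, n) = 1/(-529 + n) (U(b, n) = 1/((n - 307) - 222) = 1/((-307 + n) - 222) = 1/(-529 + n))
√(200839 + U(657, -134)) = √(200839 + 1/(-529 - 134)) = √(200839 + 1/(-663)) = √(200839 - 1/663) = √(133156256/663) = 4*√5517662358/663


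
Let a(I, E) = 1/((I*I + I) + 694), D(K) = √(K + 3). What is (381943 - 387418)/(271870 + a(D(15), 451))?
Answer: -754553398517700/37468572331472281 - 16425*√2/37468572331472281 ≈ -0.020138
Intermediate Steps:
D(K) = √(3 + K)
a(I, E) = 1/(694 + I + I²) (a(I, E) = 1/((I² + I) + 694) = 1/((I + I²) + 694) = 1/(694 + I + I²))
(381943 - 387418)/(271870 + a(D(15), 451)) = (381943 - 387418)/(271870 + 1/(694 + √(3 + 15) + (√(3 + 15))²)) = -5475/(271870 + 1/(694 + √18 + (√18)²)) = -5475/(271870 + 1/(694 + 3*√2 + (3*√2)²)) = -5475/(271870 + 1/(694 + 3*√2 + 18)) = -5475/(271870 + 1/(712 + 3*√2))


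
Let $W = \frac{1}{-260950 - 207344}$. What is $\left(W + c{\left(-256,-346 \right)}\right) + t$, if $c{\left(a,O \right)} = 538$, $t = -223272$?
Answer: $- \frac{104304995797}{468294} \approx -2.2273 \cdot 10^{5}$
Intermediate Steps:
$W = - \frac{1}{468294}$ ($W = \frac{1}{-468294} = - \frac{1}{468294} \approx -2.1354 \cdot 10^{-6}$)
$\left(W + c{\left(-256,-346 \right)}\right) + t = \left(- \frac{1}{468294} + 538\right) - 223272 = \frac{251942171}{468294} - 223272 = - \frac{104304995797}{468294}$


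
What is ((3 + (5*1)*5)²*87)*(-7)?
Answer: -477456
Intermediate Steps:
((3 + (5*1)*5)²*87)*(-7) = ((3 + 5*5)²*87)*(-7) = ((3 + 25)²*87)*(-7) = (28²*87)*(-7) = (784*87)*(-7) = 68208*(-7) = -477456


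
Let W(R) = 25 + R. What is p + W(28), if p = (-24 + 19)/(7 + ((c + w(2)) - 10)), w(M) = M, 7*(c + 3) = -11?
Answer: 2102/39 ≈ 53.897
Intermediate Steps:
c = -32/7 (c = -3 + (1/7)*(-11) = -3 - 11/7 = -32/7 ≈ -4.5714)
p = 35/39 (p = (-24 + 19)/(7 + ((-32/7 + 2) - 10)) = -5/(7 + (-18/7 - 10)) = -5/(7 - 88/7) = -5/(-39/7) = -5*(-7/39) = 35/39 ≈ 0.89744)
p + W(28) = 35/39 + (25 + 28) = 35/39 + 53 = 2102/39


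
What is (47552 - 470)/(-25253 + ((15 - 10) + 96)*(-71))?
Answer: -1121/772 ≈ -1.4521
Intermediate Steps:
(47552 - 470)/(-25253 + ((15 - 10) + 96)*(-71)) = 47082/(-25253 + (5 + 96)*(-71)) = 47082/(-25253 + 101*(-71)) = 47082/(-25253 - 7171) = 47082/(-32424) = 47082*(-1/32424) = -1121/772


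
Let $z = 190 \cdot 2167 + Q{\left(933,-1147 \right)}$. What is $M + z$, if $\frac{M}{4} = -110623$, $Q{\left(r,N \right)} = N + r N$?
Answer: $-1102060$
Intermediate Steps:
$Q{\left(r,N \right)} = N + N r$
$M = -442492$ ($M = 4 \left(-110623\right) = -442492$)
$z = -659568$ ($z = 190 \cdot 2167 - 1147 \left(1 + 933\right) = 411730 - 1071298 = -659568$)
$M + z = -442492 - 659568 = -1102060$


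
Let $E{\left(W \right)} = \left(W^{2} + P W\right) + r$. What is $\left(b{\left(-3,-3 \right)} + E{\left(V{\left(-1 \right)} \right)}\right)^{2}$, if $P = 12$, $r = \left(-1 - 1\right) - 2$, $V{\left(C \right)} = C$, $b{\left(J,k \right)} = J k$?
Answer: $36$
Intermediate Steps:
$r = -4$ ($r = -2 - 2 = -4$)
$E{\left(W \right)} = -4 + W^{2} + 12 W$ ($E{\left(W \right)} = \left(W^{2} + 12 W\right) - 4 = -4 + W^{2} + 12 W$)
$\left(b{\left(-3,-3 \right)} + E{\left(V{\left(-1 \right)} \right)}\right)^{2} = \left(\left(-3\right) \left(-3\right) + \left(-4 + \left(-1\right)^{2} + 12 \left(-1\right)\right)\right)^{2} = \left(9 - 15\right)^{2} = \left(-6\right)^{2} = 36$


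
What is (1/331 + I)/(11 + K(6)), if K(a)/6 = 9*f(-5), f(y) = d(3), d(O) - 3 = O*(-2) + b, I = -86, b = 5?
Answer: -28465/39389 ≈ -0.72266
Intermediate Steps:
d(O) = 8 - 2*O (d(O) = 3 + (O*(-2) + 5) = 3 + (-2*O + 5) = 3 + (5 - 2*O) = 8 - 2*O)
f(y) = 2 (f(y) = 8 - 2*3 = 8 - 6 = 2)
K(a) = 108 (K(a) = 6*(9*2) = 6*18 = 108)
(1/331 + I)/(11 + K(6)) = (1/331 - 86)/(11 + 108) = (1/331 - 86)/119 = -28465/331*1/119 = -28465/39389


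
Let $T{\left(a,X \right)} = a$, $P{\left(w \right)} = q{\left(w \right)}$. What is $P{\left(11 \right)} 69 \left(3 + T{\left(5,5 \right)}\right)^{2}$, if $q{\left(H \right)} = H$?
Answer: $48576$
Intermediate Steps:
$P{\left(w \right)} = w$
$P{\left(11 \right)} 69 \left(3 + T{\left(5,5 \right)}\right)^{2} = 11 \cdot 69 \left(3 + 5\right)^{2} = 759 \cdot 8^{2} = 759 \cdot 64 = 48576$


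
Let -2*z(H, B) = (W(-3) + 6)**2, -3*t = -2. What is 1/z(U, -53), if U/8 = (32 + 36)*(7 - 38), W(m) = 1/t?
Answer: -8/225 ≈ -0.035556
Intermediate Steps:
t = 2/3 (t = -1/3*(-2) = 2/3 ≈ 0.66667)
W(m) = 3/2 (W(m) = 1/(2/3) = 3/2)
U = -16864 (U = 8*((32 + 36)*(7 - 38)) = 8*(68*(-31)) = 8*(-2108) = -16864)
z(H, B) = -225/8 (z(H, B) = -(3/2 + 6)**2/2 = -(15/2)**2/2 = -1/2*225/4 = -225/8)
1/z(U, -53) = 1/(-225/8) = -8/225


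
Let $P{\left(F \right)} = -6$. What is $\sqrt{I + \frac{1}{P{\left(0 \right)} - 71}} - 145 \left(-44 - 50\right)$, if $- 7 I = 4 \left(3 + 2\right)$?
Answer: $13630 + \frac{i \sqrt{17017}}{77} \approx 13630.0 + 1.6941 i$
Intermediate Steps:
$I = - \frac{20}{7}$ ($I = - \frac{4 \left(3 + 2\right)}{7} = - \frac{4 \cdot 5}{7} = \left(- \frac{1}{7}\right) 20 = - \frac{20}{7} \approx -2.8571$)
$\sqrt{I + \frac{1}{P{\left(0 \right)} - 71}} - 145 \left(-44 - 50\right) = \sqrt{- \frac{20}{7} + \frac{1}{-6 - 71}} - 145 \left(-44 - 50\right) = \sqrt{- \frac{20}{7} + \frac{1}{-77}} - 145 \left(-44 - 50\right) = \sqrt{- \frac{20}{7} - \frac{1}{77}} - -13630 = \sqrt{- \frac{221}{77}} + 13630 = \frac{i \sqrt{17017}}{77} + 13630 = 13630 + \frac{i \sqrt{17017}}{77}$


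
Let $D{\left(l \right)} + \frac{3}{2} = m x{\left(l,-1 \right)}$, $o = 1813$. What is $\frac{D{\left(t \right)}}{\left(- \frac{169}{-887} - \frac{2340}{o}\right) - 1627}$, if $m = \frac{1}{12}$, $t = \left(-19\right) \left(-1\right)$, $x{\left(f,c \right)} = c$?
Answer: $\frac{30554489}{31418379840} \approx 0.0009725$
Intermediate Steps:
$t = 19$
$m = \frac{1}{12} \approx 0.083333$
$D{\left(l \right)} = - \frac{19}{12}$ ($D{\left(l \right)} = - \frac{3}{2} + \frac{1}{12} \left(-1\right) = - \frac{3}{2} - \frac{1}{12} = - \frac{19}{12}$)
$\frac{D{\left(t \right)}}{\left(- \frac{169}{-887} - \frac{2340}{o}\right) - 1627} = - \frac{19}{12 \left(\left(- \frac{169}{-887} - \frac{2340}{1813}\right) - 1627\right)} = - \frac{19}{12 \left(\left(\left(-169\right) \left(- \frac{1}{887}\right) - \frac{2340}{1813}\right) - 1627\right)} = - \frac{19}{12 \left(\left(\frac{169}{887} - \frac{2340}{1813}\right) - 1627\right)} = - \frac{19}{12 \left(- \frac{1769183}{1608131} - 1627\right)} = - \frac{19}{12 \left(- \frac{2618198320}{1608131}\right)} = \left(- \frac{19}{12}\right) \left(- \frac{1608131}{2618198320}\right) = \frac{30554489}{31418379840}$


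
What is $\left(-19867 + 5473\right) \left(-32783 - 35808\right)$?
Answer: $987298854$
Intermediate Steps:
$\left(-19867 + 5473\right) \left(-32783 - 35808\right) = - 14394 \left(-32783 - 35808\right) = \left(-14394\right) \left(-68591\right) = 987298854$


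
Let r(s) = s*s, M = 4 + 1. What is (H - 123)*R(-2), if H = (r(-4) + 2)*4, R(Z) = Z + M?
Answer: -153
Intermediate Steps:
M = 5
r(s) = s²
R(Z) = 5 + Z (R(Z) = Z + 5 = 5 + Z)
H = 72 (H = ((-4)² + 2)*4 = (16 + 2)*4 = 18*4 = 72)
(H - 123)*R(-2) = (72 - 123)*(5 - 2) = -51*3 = -153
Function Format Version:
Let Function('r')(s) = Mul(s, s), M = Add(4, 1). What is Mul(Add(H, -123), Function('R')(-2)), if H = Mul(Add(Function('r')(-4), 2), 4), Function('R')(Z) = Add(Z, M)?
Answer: -153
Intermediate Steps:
M = 5
Function('r')(s) = Pow(s, 2)
Function('R')(Z) = Add(5, Z) (Function('R')(Z) = Add(Z, 5) = Add(5, Z))
H = 72 (H = Mul(Add(Pow(-4, 2), 2), 4) = Mul(Add(16, 2), 4) = Mul(18, 4) = 72)
Mul(Add(H, -123), Function('R')(-2)) = Mul(Add(72, -123), Add(5, -2)) = Mul(-51, 3) = -153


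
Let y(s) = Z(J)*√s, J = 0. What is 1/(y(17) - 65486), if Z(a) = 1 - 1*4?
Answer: -65486/4288416043 + 3*√17/4288416043 ≈ -1.5268e-5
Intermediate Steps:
Z(a) = -3 (Z(a) = 1 - 4 = -3)
y(s) = -3*√s
1/(y(17) - 65486) = 1/(-3*√17 - 65486) = 1/(-65486 - 3*√17)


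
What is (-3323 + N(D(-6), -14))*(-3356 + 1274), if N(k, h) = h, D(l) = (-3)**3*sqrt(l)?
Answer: 6947634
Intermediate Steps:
D(l) = -27*sqrt(l)
(-3323 + N(D(-6), -14))*(-3356 + 1274) = (-3323 - 14)*(-3356 + 1274) = -3337*(-2082) = 6947634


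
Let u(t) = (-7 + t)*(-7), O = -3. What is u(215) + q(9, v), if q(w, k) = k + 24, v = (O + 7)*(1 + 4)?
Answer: -1412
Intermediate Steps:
v = 20 (v = (-3 + 7)*(1 + 4) = 4*5 = 20)
u(t) = 49 - 7*t
q(w, k) = 24 + k
u(215) + q(9, v) = (49 - 7*215) + (24 + 20) = (49 - 1505) + 44 = -1456 + 44 = -1412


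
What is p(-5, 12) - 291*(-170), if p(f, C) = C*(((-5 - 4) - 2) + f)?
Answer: 49278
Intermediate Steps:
p(f, C) = C*(-11 + f) (p(f, C) = C*((-9 - 2) + f) = C*(-11 + f))
p(-5, 12) - 291*(-170) = 12*(-11 - 5) - 291*(-170) = 12*(-16) + 49470 = -192 + 49470 = 49278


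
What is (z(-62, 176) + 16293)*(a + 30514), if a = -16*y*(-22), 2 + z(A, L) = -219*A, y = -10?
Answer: 806283786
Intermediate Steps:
z(A, L) = -2 - 219*A
a = -3520 (a = -16*(-10)*(-22) = 160*(-22) = -3520)
(z(-62, 176) + 16293)*(a + 30514) = ((-2 - 219*(-62)) + 16293)*(-3520 + 30514) = ((-2 + 13578) + 16293)*26994 = (13576 + 16293)*26994 = 29869*26994 = 806283786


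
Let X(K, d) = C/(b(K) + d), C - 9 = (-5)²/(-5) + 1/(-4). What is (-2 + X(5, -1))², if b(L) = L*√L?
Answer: 491327/123008 - 73275*√5/123008 ≈ 2.6623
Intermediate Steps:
b(L) = L^(3/2)
C = 15/4 (C = 9 + ((-5)²/(-5) + 1/(-4)) = 9 + (25*(-⅕) + 1*(-¼)) = 9 + (-5 - ¼) = 9 - 21/4 = 15/4 ≈ 3.7500)
X(K, d) = 15/(4*(d + K^(3/2))) (X(K, d) = 15/(4*(K^(3/2) + d)) = 15/(4*(d + K^(3/2))))
(-2 + X(5, -1))² = (-2 + 15/(4*(-1 + 5^(3/2))))² = (-2 + 15/(4*(-1 + 5*√5)))²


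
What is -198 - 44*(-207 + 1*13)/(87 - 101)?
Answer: -5654/7 ≈ -807.71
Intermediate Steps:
-198 - 44*(-207 + 1*13)/(87 - 101) = -198 - 44*(-207 + 13)/(-14) = -198 - (-8536)*(-1)/14 = -198 - 44*97/7 = -198 - 4268/7 = -5654/7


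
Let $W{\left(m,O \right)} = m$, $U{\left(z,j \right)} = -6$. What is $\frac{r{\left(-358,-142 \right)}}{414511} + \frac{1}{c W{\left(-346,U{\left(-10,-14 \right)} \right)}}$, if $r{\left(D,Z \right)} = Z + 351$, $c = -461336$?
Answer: $\frac{33361466015}{66165180956816} \approx 0.00050421$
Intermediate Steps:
$r{\left(D,Z \right)} = 351 + Z$
$\frac{r{\left(-358,-142 \right)}}{414511} + \frac{1}{c W{\left(-346,U{\left(-10,-14 \right)} \right)}} = \frac{351 - 142}{414511} + \frac{1}{\left(-461336\right) \left(-346\right)} = 209 \cdot \frac{1}{414511} - - \frac{1}{159622256} = \frac{209}{414511} + \frac{1}{159622256} = \frac{33361466015}{66165180956816}$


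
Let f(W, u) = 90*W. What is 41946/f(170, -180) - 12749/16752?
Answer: 14100547/7119600 ≈ 1.9805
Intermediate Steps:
41946/f(170, -180) - 12749/16752 = 41946/((90*170)) - 12749/16752 = 41946/15300 - 12749*1/16752 = 41946*(1/15300) - 12749/16752 = 6991/2550 - 12749/16752 = 14100547/7119600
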